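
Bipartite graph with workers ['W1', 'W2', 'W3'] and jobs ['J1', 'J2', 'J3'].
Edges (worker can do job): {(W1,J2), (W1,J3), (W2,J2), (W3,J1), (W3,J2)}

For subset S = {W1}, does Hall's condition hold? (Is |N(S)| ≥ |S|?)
Yes: |N(S)| = 2, |S| = 1

Subset S = {W1}
Neighbors N(S) = {J2, J3}

|N(S)| = 2, |S| = 1
Hall's condition: |N(S)| ≥ |S| is satisfied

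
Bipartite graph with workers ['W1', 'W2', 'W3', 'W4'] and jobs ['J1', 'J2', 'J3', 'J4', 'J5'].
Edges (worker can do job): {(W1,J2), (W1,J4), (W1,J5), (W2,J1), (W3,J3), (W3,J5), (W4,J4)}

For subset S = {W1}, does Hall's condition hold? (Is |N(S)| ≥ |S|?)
Yes: |N(S)| = 3, |S| = 1

Subset S = {W1}
Neighbors N(S) = {J2, J4, J5}

|N(S)| = 3, |S| = 1
Hall's condition: |N(S)| ≥ |S| is satisfied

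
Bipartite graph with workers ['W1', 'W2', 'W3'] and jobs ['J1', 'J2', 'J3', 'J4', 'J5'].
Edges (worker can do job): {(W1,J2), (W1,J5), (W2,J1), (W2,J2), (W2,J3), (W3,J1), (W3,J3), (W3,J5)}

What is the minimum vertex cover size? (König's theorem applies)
Minimum vertex cover size = 3

By König's theorem: in bipartite graphs,
min vertex cover = max matching = 3

Maximum matching has size 3, so minimum vertex cover also has size 3.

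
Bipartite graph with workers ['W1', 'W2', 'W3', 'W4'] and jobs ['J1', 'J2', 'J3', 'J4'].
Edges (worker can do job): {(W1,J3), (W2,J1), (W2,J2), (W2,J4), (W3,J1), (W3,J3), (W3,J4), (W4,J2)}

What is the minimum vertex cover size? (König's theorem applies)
Minimum vertex cover size = 4

By König's theorem: in bipartite graphs,
min vertex cover = max matching = 4

Maximum matching has size 4, so minimum vertex cover also has size 4.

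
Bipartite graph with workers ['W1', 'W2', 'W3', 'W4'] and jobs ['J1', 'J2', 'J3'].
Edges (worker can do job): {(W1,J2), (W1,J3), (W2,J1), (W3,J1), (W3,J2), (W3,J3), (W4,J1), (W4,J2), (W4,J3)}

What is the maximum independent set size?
Maximum independent set = 4

By König's theorem:
- Min vertex cover = Max matching = 3
- Max independent set = Total vertices - Min vertex cover
- Max independent set = 7 - 3 = 4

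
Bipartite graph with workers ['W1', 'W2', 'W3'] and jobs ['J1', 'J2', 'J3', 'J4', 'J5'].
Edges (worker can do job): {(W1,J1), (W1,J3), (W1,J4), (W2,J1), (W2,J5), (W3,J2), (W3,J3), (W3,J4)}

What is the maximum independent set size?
Maximum independent set = 5

By König's theorem:
- Min vertex cover = Max matching = 3
- Max independent set = Total vertices - Min vertex cover
- Max independent set = 8 - 3 = 5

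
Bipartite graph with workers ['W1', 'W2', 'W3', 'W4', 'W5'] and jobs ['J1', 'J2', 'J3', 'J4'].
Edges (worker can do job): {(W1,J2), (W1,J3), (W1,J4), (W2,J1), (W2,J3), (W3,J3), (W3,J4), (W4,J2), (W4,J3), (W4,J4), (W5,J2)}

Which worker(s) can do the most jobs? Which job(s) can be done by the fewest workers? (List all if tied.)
Most versatile: W1, W4 (3 jobs); Least covered: J1 (1 workers)

Worker degrees (jobs they can do): W1:3, W2:2, W3:2, W4:3, W5:1
Job degrees (workers who can do it): J1:1, J2:3, J3:4, J4:3

Maximum worker degree is 3, achieved by: W1, W4
Minimum job degree is 1, achieved by: J1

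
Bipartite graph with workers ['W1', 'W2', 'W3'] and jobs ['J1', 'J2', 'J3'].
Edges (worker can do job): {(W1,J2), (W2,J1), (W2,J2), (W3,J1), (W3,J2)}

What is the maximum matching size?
Maximum matching size = 2

Maximum matching: {(W2,J1), (W3,J2)}
Size: 2

This assigns 2 workers to 2 distinct jobs.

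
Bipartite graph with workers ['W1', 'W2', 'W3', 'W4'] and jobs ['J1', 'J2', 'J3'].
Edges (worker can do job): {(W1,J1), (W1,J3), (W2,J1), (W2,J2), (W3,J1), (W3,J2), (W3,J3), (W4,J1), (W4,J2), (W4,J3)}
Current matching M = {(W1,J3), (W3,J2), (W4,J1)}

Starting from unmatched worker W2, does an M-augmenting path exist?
No augmenting path from W2

Alternating search from W2 reaches jobs: {J1, J2, J3}.
Every reachable job is already matched in M, and following those matched edges back to workers exposes no further unvisited jobs.
No M-augmenting path from W2 exists.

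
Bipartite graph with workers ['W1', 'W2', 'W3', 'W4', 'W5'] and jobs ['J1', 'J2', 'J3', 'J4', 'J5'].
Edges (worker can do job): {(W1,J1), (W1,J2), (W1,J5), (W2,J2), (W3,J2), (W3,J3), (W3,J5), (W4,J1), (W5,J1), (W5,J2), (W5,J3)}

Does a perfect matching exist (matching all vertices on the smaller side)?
No, maximum matching has size 4 < 5

Maximum matching has size 4, need 5 for perfect matching.
Unmatched workers: ['W4']
Unmatched jobs: ['J4']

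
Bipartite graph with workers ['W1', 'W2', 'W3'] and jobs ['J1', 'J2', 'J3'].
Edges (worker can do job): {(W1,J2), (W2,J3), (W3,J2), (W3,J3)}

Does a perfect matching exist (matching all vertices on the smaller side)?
No, maximum matching has size 2 < 3

Maximum matching has size 2, need 3 for perfect matching.
Unmatched workers: ['W2']
Unmatched jobs: ['J1']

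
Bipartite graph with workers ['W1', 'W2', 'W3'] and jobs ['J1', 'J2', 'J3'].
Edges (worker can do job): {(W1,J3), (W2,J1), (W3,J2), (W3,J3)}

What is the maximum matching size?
Maximum matching size = 3

Maximum matching: {(W1,J3), (W2,J1), (W3,J2)}
Size: 3

This assigns 3 workers to 3 distinct jobs.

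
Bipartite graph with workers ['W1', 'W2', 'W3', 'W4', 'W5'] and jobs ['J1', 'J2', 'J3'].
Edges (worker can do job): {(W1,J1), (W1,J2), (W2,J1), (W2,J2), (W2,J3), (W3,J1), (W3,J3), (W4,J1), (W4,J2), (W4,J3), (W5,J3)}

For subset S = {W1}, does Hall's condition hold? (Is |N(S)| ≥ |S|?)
Yes: |N(S)| = 2, |S| = 1

Subset S = {W1}
Neighbors N(S) = {J1, J2}

|N(S)| = 2, |S| = 1
Hall's condition: |N(S)| ≥ |S| is satisfied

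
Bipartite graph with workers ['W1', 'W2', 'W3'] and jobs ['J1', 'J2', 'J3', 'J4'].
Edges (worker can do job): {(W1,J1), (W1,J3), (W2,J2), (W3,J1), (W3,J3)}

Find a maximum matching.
Matching: {(W1,J1), (W2,J2), (W3,J3)}

Maximum matching (size 3):
  W1 → J1
  W2 → J2
  W3 → J3

Each worker is assigned to at most one job, and each job to at most one worker.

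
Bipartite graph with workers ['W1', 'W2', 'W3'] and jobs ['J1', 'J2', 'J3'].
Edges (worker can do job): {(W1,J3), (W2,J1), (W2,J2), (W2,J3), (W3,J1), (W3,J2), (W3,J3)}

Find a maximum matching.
Matching: {(W1,J3), (W2,J2), (W3,J1)}

Maximum matching (size 3):
  W1 → J3
  W2 → J2
  W3 → J1

Each worker is assigned to at most one job, and each job to at most one worker.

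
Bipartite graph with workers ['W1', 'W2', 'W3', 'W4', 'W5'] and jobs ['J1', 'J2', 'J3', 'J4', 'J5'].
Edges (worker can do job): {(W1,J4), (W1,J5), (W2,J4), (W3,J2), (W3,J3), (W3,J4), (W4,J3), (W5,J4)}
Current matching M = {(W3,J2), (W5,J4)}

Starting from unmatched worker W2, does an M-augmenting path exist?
No augmenting path from W2

Alternating search from W2 reaches jobs: {J4}.
Every reachable job is already matched in M, and following those matched edges back to workers exposes no further unvisited jobs.
No M-augmenting path from W2 exists.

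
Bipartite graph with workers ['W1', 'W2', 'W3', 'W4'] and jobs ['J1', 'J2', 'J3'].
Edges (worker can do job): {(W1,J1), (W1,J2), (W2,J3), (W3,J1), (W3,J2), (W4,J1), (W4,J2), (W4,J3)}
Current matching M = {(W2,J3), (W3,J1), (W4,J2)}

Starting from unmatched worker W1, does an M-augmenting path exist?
No augmenting path from W1

Alternating search from W1 reaches jobs: {J1, J2, J3}.
Every reachable job is already matched in M, and following those matched edges back to workers exposes no further unvisited jobs.
No M-augmenting path from W1 exists.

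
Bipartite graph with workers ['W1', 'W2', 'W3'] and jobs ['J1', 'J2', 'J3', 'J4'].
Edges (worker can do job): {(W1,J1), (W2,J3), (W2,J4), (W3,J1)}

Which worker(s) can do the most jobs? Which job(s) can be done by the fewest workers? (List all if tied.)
Most versatile: W2 (2 jobs); Least covered: J2 (0 workers)

Worker degrees (jobs they can do): W1:1, W2:2, W3:1
Job degrees (workers who can do it): J1:2, J2:0, J3:1, J4:1

Maximum worker degree is 2, achieved by: W2
Minimum job degree is 0, achieved by: J2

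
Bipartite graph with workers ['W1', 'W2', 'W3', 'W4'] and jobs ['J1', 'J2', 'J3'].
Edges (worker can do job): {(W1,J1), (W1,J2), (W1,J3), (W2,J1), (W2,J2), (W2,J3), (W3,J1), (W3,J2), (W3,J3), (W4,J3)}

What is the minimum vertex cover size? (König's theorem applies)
Minimum vertex cover size = 3

By König's theorem: in bipartite graphs,
min vertex cover = max matching = 3

Maximum matching has size 3, so minimum vertex cover also has size 3.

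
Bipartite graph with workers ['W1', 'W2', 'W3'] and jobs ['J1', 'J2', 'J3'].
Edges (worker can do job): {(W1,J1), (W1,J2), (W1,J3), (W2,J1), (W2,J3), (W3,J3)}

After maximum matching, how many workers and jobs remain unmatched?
Unmatched: 0 workers, 0 jobs

Maximum matching size: 3
Workers: 3 total, 3 matched, 0 unmatched
Jobs: 3 total, 3 matched, 0 unmatched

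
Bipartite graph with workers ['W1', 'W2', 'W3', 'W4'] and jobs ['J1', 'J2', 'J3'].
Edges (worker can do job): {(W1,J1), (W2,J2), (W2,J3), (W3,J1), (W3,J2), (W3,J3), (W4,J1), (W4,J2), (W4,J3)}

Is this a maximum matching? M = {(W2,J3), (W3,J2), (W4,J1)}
Yes, size 3 is maximum

Proposed matching has size 3.
Maximum matching size for this graph: 3.

This is a maximum matching.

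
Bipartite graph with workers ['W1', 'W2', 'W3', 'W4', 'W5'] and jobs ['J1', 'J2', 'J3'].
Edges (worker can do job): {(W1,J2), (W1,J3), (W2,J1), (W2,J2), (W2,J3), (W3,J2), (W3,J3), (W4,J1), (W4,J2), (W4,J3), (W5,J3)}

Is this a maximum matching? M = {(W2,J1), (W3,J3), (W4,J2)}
Yes, size 3 is maximum

Proposed matching has size 3.
Maximum matching size for this graph: 3.

This is a maximum matching.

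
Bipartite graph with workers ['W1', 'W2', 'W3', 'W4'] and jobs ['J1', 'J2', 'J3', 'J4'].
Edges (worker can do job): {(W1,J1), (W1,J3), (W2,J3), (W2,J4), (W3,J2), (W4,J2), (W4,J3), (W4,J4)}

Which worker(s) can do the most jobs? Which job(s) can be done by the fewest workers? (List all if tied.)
Most versatile: W4 (3 jobs); Least covered: J1 (1 workers)

Worker degrees (jobs they can do): W1:2, W2:2, W3:1, W4:3
Job degrees (workers who can do it): J1:1, J2:2, J3:3, J4:2

Maximum worker degree is 3, achieved by: W4
Minimum job degree is 1, achieved by: J1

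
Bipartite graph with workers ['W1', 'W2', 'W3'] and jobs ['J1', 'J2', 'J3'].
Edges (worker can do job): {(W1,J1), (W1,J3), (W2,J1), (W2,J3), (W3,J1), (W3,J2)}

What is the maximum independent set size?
Maximum independent set = 3

By König's theorem:
- Min vertex cover = Max matching = 3
- Max independent set = Total vertices - Min vertex cover
- Max independent set = 6 - 3 = 3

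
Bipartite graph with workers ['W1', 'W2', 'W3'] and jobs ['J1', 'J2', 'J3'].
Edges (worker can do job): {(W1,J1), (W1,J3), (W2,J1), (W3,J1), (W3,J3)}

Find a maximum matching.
Matching: {(W1,J1), (W3,J3)}

Maximum matching (size 2):
  W1 → J1
  W3 → J3

Each worker is assigned to at most one job, and each job to at most one worker.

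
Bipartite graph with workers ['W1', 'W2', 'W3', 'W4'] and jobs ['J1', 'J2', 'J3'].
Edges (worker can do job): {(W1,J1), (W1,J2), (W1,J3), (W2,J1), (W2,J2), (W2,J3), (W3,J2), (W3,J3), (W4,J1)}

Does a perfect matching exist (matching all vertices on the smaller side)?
Yes, perfect matching exists (size 3)

Perfect matching: {(W1,J3), (W3,J2), (W4,J1)}
All 3 vertices on the smaller side are matched.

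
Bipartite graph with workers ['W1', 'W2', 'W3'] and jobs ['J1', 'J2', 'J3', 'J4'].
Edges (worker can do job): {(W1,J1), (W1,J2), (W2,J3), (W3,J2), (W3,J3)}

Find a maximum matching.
Matching: {(W1,J1), (W2,J3), (W3,J2)}

Maximum matching (size 3):
  W1 → J1
  W2 → J3
  W3 → J2

Each worker is assigned to at most one job, and each job to at most one worker.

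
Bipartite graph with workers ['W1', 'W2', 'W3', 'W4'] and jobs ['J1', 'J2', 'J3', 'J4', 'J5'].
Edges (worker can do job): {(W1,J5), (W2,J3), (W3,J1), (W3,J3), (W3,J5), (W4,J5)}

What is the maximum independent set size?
Maximum independent set = 6

By König's theorem:
- Min vertex cover = Max matching = 3
- Max independent set = Total vertices - Min vertex cover
- Max independent set = 9 - 3 = 6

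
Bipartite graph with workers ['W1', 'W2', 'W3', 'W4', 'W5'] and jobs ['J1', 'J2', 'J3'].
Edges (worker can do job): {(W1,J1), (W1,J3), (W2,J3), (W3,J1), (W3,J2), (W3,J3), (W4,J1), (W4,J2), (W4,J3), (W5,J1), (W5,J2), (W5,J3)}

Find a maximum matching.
Matching: {(W3,J1), (W4,J2), (W5,J3)}

Maximum matching (size 3):
  W3 → J1
  W4 → J2
  W5 → J3

Each worker is assigned to at most one job, and each job to at most one worker.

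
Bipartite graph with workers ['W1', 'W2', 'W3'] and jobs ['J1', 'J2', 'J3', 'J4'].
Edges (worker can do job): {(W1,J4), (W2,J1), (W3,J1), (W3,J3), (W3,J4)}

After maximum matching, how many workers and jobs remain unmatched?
Unmatched: 0 workers, 1 jobs

Maximum matching size: 3
Workers: 3 total, 3 matched, 0 unmatched
Jobs: 4 total, 3 matched, 1 unmatched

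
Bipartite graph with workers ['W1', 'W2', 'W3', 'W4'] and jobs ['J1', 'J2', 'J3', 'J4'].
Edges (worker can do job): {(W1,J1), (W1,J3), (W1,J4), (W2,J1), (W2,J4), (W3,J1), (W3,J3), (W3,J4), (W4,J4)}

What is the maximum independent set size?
Maximum independent set = 5

By König's theorem:
- Min vertex cover = Max matching = 3
- Max independent set = Total vertices - Min vertex cover
- Max independent set = 8 - 3 = 5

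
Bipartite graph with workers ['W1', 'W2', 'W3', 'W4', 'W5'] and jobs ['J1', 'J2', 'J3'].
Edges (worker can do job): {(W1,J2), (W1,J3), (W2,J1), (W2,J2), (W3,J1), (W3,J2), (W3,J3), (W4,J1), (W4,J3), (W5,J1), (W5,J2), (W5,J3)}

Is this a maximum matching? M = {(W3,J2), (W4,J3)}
No, size 2 is not maximum

Proposed matching has size 2.
Maximum matching size for this graph: 3.

This is NOT maximum - can be improved to size 3.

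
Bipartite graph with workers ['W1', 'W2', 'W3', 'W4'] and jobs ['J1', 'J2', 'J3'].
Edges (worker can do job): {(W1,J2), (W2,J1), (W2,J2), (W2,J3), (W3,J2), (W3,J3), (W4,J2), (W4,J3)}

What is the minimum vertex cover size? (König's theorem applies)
Minimum vertex cover size = 3

By König's theorem: in bipartite graphs,
min vertex cover = max matching = 3

Maximum matching has size 3, so minimum vertex cover also has size 3.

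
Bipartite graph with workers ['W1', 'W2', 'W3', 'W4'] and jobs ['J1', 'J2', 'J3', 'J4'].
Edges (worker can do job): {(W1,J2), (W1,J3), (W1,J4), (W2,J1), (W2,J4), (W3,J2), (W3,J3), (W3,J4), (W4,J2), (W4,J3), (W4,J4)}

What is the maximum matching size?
Maximum matching size = 4

Maximum matching: {(W1,J4), (W2,J1), (W3,J2), (W4,J3)}
Size: 4

This assigns 4 workers to 4 distinct jobs.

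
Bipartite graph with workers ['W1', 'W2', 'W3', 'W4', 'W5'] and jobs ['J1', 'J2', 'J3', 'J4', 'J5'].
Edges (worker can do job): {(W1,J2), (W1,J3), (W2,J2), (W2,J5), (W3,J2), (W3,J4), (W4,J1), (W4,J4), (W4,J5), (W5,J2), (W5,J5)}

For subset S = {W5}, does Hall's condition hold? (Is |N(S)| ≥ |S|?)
Yes: |N(S)| = 2, |S| = 1

Subset S = {W5}
Neighbors N(S) = {J2, J5}

|N(S)| = 2, |S| = 1
Hall's condition: |N(S)| ≥ |S| is satisfied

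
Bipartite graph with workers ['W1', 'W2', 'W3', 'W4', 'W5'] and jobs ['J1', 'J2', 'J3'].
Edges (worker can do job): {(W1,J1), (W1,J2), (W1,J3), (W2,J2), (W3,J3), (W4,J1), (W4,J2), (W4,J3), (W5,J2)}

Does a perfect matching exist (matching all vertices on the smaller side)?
Yes, perfect matching exists (size 3)

Perfect matching: {(W3,J3), (W4,J1), (W5,J2)}
All 3 vertices on the smaller side are matched.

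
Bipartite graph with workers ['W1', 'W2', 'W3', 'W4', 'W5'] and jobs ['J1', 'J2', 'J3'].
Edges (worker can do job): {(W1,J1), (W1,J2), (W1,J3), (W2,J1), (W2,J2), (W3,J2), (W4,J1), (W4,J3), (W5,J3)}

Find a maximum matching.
Matching: {(W3,J2), (W4,J1), (W5,J3)}

Maximum matching (size 3):
  W3 → J2
  W4 → J1
  W5 → J3

Each worker is assigned to at most one job, and each job to at most one worker.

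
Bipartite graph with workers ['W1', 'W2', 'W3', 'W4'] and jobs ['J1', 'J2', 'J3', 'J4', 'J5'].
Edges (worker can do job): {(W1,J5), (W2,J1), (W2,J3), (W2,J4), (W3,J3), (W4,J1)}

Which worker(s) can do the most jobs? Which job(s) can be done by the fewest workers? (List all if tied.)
Most versatile: W2 (3 jobs); Least covered: J2 (0 workers)

Worker degrees (jobs they can do): W1:1, W2:3, W3:1, W4:1
Job degrees (workers who can do it): J1:2, J2:0, J3:2, J4:1, J5:1

Maximum worker degree is 3, achieved by: W2
Minimum job degree is 0, achieved by: J2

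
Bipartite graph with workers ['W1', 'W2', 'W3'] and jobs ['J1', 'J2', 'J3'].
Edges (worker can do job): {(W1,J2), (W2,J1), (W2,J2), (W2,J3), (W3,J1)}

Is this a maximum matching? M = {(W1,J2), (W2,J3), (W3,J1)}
Yes, size 3 is maximum

Proposed matching has size 3.
Maximum matching size for this graph: 3.

This is a maximum matching.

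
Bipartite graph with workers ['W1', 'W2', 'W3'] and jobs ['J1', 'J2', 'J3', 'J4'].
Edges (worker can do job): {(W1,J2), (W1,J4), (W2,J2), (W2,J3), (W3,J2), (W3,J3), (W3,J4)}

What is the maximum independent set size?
Maximum independent set = 4

By König's theorem:
- Min vertex cover = Max matching = 3
- Max independent set = Total vertices - Min vertex cover
- Max independent set = 7 - 3 = 4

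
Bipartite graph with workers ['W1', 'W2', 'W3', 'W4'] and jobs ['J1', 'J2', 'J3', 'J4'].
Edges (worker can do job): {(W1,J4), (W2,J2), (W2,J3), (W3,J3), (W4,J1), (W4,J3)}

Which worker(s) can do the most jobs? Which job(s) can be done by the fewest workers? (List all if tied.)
Most versatile: W2, W4 (2 jobs); Least covered: J1, J2, J4 (1 workers)

Worker degrees (jobs they can do): W1:1, W2:2, W3:1, W4:2
Job degrees (workers who can do it): J1:1, J2:1, J3:3, J4:1

Maximum worker degree is 2, achieved by: W2, W4
Minimum job degree is 1, achieved by: J1, J2, J4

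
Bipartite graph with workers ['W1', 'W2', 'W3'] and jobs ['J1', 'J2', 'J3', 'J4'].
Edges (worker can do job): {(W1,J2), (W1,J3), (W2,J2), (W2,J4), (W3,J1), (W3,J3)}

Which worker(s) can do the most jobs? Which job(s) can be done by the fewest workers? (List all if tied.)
Most versatile: W1, W2, W3 (2 jobs); Least covered: J1, J4 (1 workers)

Worker degrees (jobs they can do): W1:2, W2:2, W3:2
Job degrees (workers who can do it): J1:1, J2:2, J3:2, J4:1

Maximum worker degree is 2, achieved by: W1, W2, W3
Minimum job degree is 1, achieved by: J1, J4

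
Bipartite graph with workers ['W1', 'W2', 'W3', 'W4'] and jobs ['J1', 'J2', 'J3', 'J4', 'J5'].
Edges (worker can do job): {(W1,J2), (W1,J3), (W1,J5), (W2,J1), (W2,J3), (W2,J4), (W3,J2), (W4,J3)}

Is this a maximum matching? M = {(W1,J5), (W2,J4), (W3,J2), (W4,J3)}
Yes, size 4 is maximum

Proposed matching has size 4.
Maximum matching size for this graph: 4.

This is a maximum matching.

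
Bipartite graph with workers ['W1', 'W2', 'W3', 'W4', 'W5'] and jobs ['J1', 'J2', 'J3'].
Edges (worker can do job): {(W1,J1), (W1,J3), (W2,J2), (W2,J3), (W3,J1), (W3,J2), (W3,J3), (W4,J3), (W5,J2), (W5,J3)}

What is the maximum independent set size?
Maximum independent set = 5

By König's theorem:
- Min vertex cover = Max matching = 3
- Max independent set = Total vertices - Min vertex cover
- Max independent set = 8 - 3 = 5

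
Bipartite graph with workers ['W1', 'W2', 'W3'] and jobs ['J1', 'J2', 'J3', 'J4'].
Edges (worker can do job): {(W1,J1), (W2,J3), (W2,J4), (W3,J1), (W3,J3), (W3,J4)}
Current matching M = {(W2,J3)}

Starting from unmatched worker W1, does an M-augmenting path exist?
Yes: W1 → J1

An M-augmenting path alternates non-matching / matching edges, starting and ending at unmatched vertices.
Path: W1 → J1
(J1 is unmatched in M, so the path is augmenting.)
Flipping edges along this path would increase |M| from 1 to 2.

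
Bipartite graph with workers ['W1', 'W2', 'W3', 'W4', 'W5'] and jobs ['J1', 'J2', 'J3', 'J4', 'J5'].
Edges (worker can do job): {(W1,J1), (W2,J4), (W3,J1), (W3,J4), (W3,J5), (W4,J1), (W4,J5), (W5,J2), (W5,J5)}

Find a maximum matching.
Matching: {(W1,J1), (W3,J4), (W4,J5), (W5,J2)}

Maximum matching (size 4):
  W1 → J1
  W3 → J4
  W4 → J5
  W5 → J2

Each worker is assigned to at most one job, and each job to at most one worker.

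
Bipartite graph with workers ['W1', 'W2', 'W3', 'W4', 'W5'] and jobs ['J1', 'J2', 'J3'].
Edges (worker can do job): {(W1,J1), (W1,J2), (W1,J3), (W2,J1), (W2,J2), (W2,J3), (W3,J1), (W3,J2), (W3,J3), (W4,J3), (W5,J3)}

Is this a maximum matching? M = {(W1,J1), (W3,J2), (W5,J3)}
Yes, size 3 is maximum

Proposed matching has size 3.
Maximum matching size for this graph: 3.

This is a maximum matching.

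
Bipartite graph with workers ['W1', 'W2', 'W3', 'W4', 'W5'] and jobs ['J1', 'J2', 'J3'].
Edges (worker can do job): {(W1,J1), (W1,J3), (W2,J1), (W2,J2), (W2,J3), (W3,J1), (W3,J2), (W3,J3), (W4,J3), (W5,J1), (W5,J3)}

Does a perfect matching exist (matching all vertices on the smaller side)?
Yes, perfect matching exists (size 3)

Perfect matching: {(W1,J1), (W3,J2), (W5,J3)}
All 3 vertices on the smaller side are matched.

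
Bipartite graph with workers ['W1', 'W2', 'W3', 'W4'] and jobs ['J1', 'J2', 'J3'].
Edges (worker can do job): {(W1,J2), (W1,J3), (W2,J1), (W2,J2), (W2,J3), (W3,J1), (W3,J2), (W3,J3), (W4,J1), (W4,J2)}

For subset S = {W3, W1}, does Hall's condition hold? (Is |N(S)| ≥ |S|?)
Yes: |N(S)| = 3, |S| = 2

Subset S = {W3, W1}
Neighbors N(S) = {J1, J2, J3}

|N(S)| = 3, |S| = 2
Hall's condition: |N(S)| ≥ |S| is satisfied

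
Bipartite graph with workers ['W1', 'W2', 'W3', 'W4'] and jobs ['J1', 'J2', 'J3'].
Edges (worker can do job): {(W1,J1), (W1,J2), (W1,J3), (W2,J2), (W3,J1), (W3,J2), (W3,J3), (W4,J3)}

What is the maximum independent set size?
Maximum independent set = 4

By König's theorem:
- Min vertex cover = Max matching = 3
- Max independent set = Total vertices - Min vertex cover
- Max independent set = 7 - 3 = 4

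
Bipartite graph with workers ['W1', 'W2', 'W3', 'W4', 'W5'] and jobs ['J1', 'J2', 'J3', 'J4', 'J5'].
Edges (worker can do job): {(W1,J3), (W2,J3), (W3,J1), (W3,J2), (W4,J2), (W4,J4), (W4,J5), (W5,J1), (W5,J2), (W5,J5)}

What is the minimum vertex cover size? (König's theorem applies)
Minimum vertex cover size = 4

By König's theorem: in bipartite graphs,
min vertex cover = max matching = 4

Maximum matching has size 4, so minimum vertex cover also has size 4.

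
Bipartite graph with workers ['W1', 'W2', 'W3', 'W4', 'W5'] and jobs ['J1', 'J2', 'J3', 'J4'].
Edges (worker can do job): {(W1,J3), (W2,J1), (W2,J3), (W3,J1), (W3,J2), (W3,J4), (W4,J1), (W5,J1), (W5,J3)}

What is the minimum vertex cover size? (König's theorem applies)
Minimum vertex cover size = 3

By König's theorem: in bipartite graphs,
min vertex cover = max matching = 3

Maximum matching has size 3, so minimum vertex cover also has size 3.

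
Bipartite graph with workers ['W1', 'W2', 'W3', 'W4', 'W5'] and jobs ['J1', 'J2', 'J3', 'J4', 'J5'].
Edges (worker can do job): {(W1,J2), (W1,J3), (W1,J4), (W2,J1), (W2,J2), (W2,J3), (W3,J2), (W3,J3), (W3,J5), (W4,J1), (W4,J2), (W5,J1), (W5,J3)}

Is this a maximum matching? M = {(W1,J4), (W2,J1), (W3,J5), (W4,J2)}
No, size 4 is not maximum

Proposed matching has size 4.
Maximum matching size for this graph: 5.

This is NOT maximum - can be improved to size 5.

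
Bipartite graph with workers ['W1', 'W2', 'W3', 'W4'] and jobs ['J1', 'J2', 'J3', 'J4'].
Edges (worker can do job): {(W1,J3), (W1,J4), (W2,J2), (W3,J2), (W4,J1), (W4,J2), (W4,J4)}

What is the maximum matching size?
Maximum matching size = 3

Maximum matching: {(W1,J4), (W3,J2), (W4,J1)}
Size: 3

This assigns 3 workers to 3 distinct jobs.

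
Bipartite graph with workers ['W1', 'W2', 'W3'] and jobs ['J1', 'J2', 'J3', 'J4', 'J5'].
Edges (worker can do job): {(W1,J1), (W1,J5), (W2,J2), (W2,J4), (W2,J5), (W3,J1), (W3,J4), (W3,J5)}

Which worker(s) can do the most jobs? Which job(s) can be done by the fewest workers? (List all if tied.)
Most versatile: W2, W3 (3 jobs); Least covered: J3 (0 workers)

Worker degrees (jobs they can do): W1:2, W2:3, W3:3
Job degrees (workers who can do it): J1:2, J2:1, J3:0, J4:2, J5:3

Maximum worker degree is 3, achieved by: W2, W3
Minimum job degree is 0, achieved by: J3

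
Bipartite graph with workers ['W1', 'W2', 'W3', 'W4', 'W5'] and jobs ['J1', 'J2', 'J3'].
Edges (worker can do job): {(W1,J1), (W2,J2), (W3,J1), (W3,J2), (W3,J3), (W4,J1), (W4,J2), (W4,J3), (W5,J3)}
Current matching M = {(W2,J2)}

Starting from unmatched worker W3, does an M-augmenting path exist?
Yes: W3 → J3

An M-augmenting path alternates non-matching / matching edges, starting and ending at unmatched vertices.
Path: W3 → J3
(J3 is unmatched in M, so the path is augmenting.)
Flipping edges along this path would increase |M| from 1 to 2.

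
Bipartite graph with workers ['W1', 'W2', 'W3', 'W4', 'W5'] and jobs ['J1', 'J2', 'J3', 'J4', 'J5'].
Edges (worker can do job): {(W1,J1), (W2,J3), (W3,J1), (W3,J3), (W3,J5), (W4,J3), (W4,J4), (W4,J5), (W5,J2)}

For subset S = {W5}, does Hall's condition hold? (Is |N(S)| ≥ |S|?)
Yes: |N(S)| = 1, |S| = 1

Subset S = {W5}
Neighbors N(S) = {J2}

|N(S)| = 1, |S| = 1
Hall's condition: |N(S)| ≥ |S| is satisfied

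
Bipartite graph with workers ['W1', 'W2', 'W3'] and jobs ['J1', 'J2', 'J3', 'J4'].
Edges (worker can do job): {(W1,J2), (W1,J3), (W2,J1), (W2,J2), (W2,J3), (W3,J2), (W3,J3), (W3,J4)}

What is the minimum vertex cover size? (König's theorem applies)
Minimum vertex cover size = 3

By König's theorem: in bipartite graphs,
min vertex cover = max matching = 3

Maximum matching has size 3, so minimum vertex cover also has size 3.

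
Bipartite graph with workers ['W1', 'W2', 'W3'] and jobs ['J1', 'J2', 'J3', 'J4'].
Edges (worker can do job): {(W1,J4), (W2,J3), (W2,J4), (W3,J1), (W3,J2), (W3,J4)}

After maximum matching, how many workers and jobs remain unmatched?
Unmatched: 0 workers, 1 jobs

Maximum matching size: 3
Workers: 3 total, 3 matched, 0 unmatched
Jobs: 4 total, 3 matched, 1 unmatched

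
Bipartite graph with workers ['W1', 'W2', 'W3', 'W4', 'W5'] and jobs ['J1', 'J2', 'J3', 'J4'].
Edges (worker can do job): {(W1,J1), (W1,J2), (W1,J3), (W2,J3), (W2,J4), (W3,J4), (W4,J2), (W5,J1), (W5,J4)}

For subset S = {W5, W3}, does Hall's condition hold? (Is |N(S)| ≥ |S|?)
Yes: |N(S)| = 2, |S| = 2

Subset S = {W5, W3}
Neighbors N(S) = {J1, J4}

|N(S)| = 2, |S| = 2
Hall's condition: |N(S)| ≥ |S| is satisfied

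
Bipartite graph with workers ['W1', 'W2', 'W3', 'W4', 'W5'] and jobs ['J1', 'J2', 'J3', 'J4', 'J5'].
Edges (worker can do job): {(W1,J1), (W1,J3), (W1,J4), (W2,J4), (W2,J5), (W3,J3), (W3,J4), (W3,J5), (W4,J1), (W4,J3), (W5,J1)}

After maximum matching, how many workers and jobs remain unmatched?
Unmatched: 1 workers, 1 jobs

Maximum matching size: 4
Workers: 5 total, 4 matched, 1 unmatched
Jobs: 5 total, 4 matched, 1 unmatched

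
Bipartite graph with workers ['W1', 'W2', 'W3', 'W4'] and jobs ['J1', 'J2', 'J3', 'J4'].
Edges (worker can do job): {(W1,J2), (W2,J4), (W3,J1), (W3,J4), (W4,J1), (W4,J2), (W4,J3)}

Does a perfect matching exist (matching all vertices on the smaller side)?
Yes, perfect matching exists (size 4)

Perfect matching: {(W1,J2), (W2,J4), (W3,J1), (W4,J3)}
All 4 vertices on the smaller side are matched.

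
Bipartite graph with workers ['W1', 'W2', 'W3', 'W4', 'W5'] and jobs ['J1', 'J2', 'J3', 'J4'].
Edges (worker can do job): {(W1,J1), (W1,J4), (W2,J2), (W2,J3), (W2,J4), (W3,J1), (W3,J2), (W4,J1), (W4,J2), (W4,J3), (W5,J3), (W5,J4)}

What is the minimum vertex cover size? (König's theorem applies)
Minimum vertex cover size = 4

By König's theorem: in bipartite graphs,
min vertex cover = max matching = 4

Maximum matching has size 4, so minimum vertex cover also has size 4.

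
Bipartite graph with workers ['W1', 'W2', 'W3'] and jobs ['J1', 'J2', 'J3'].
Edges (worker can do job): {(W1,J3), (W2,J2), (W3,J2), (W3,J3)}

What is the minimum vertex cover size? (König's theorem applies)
Minimum vertex cover size = 2

By König's theorem: in bipartite graphs,
min vertex cover = max matching = 2

Maximum matching has size 2, so minimum vertex cover also has size 2.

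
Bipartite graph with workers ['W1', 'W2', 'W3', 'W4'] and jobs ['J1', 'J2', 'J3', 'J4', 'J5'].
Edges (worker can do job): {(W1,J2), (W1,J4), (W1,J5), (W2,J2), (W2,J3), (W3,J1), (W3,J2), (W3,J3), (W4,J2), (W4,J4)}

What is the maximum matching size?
Maximum matching size = 4

Maximum matching: {(W1,J5), (W2,J3), (W3,J1), (W4,J2)}
Size: 4

This assigns 4 workers to 4 distinct jobs.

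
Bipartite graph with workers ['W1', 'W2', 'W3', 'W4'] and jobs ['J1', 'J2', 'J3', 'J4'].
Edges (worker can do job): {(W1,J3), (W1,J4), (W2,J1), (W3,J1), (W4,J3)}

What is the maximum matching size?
Maximum matching size = 3

Maximum matching: {(W1,J4), (W3,J1), (W4,J3)}
Size: 3

This assigns 3 workers to 3 distinct jobs.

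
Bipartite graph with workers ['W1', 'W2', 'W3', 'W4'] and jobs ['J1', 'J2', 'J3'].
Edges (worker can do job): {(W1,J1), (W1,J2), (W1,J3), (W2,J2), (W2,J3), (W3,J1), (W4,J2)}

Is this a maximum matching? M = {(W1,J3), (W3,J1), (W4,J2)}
Yes, size 3 is maximum

Proposed matching has size 3.
Maximum matching size for this graph: 3.

This is a maximum matching.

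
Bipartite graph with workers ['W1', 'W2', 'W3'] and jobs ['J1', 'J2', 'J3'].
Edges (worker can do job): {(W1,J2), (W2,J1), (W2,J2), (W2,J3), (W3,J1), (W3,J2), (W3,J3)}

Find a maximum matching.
Matching: {(W1,J2), (W2,J1), (W3,J3)}

Maximum matching (size 3):
  W1 → J2
  W2 → J1
  W3 → J3

Each worker is assigned to at most one job, and each job to at most one worker.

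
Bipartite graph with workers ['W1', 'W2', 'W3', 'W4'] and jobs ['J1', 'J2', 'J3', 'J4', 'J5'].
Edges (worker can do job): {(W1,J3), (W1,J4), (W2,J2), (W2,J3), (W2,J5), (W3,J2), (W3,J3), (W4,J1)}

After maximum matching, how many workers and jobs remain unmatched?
Unmatched: 0 workers, 1 jobs

Maximum matching size: 4
Workers: 4 total, 4 matched, 0 unmatched
Jobs: 5 total, 4 matched, 1 unmatched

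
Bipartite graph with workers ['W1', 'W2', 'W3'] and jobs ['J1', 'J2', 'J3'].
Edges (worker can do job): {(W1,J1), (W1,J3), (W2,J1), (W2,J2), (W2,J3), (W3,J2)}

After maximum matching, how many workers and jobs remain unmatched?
Unmatched: 0 workers, 0 jobs

Maximum matching size: 3
Workers: 3 total, 3 matched, 0 unmatched
Jobs: 3 total, 3 matched, 0 unmatched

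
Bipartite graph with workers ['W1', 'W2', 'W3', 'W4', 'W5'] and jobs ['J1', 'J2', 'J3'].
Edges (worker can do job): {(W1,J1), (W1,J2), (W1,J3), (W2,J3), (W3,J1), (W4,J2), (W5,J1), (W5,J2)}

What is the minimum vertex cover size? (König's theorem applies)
Minimum vertex cover size = 3

By König's theorem: in bipartite graphs,
min vertex cover = max matching = 3

Maximum matching has size 3, so minimum vertex cover also has size 3.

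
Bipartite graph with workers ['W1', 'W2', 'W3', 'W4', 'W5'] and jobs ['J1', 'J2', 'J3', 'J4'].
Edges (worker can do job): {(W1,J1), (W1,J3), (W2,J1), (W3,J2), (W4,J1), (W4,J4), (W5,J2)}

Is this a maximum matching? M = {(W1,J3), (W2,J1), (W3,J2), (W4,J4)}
Yes, size 4 is maximum

Proposed matching has size 4.
Maximum matching size for this graph: 4.

This is a maximum matching.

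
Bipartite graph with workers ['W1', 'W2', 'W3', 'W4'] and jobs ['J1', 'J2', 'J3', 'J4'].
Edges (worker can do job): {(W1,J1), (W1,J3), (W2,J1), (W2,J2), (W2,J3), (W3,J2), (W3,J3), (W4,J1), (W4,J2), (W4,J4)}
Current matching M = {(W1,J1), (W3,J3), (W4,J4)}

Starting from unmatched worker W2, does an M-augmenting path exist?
Yes: W2 → J3 → W3 → J2

An M-augmenting path alternates non-matching / matching edges, starting and ending at unmatched vertices.
Path: W2 → J3 → W3 → J2
(J2 is unmatched in M, so the path is augmenting.)
Flipping edges along this path would increase |M| from 3 to 4.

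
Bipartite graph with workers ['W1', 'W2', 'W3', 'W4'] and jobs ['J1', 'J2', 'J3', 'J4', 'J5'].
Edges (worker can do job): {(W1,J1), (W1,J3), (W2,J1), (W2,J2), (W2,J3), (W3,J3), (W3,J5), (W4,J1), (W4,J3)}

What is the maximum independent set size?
Maximum independent set = 5

By König's theorem:
- Min vertex cover = Max matching = 4
- Max independent set = Total vertices - Min vertex cover
- Max independent set = 9 - 4 = 5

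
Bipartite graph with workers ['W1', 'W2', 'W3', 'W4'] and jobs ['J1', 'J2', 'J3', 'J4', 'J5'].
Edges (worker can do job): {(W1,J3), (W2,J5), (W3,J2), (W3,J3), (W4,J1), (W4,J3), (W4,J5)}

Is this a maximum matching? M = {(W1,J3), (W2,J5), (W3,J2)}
No, size 3 is not maximum

Proposed matching has size 3.
Maximum matching size for this graph: 4.

This is NOT maximum - can be improved to size 4.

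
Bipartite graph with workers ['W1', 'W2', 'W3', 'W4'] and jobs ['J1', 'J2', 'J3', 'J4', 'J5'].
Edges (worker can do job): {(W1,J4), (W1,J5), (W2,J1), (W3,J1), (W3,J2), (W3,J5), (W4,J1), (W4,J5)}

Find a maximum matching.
Matching: {(W1,J4), (W2,J1), (W3,J2), (W4,J5)}

Maximum matching (size 4):
  W1 → J4
  W2 → J1
  W3 → J2
  W4 → J5

Each worker is assigned to at most one job, and each job to at most one worker.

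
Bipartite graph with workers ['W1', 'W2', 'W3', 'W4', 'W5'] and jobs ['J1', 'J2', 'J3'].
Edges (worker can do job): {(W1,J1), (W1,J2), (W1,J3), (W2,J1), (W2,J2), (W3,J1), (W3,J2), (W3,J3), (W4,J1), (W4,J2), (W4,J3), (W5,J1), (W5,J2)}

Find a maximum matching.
Matching: {(W3,J1), (W4,J3), (W5,J2)}

Maximum matching (size 3):
  W3 → J1
  W4 → J3
  W5 → J2

Each worker is assigned to at most one job, and each job to at most one worker.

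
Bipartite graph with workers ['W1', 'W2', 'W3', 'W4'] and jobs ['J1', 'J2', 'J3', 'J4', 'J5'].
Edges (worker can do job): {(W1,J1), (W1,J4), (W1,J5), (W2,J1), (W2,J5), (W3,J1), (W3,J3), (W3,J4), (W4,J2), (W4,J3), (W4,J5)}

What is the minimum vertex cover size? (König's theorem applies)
Minimum vertex cover size = 4

By König's theorem: in bipartite graphs,
min vertex cover = max matching = 4

Maximum matching has size 4, so minimum vertex cover also has size 4.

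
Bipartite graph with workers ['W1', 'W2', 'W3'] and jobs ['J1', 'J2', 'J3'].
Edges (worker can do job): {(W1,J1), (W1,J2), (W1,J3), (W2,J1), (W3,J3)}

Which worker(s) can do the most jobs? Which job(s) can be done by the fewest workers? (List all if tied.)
Most versatile: W1 (3 jobs); Least covered: J2 (1 workers)

Worker degrees (jobs they can do): W1:3, W2:1, W3:1
Job degrees (workers who can do it): J1:2, J2:1, J3:2

Maximum worker degree is 3, achieved by: W1
Minimum job degree is 1, achieved by: J2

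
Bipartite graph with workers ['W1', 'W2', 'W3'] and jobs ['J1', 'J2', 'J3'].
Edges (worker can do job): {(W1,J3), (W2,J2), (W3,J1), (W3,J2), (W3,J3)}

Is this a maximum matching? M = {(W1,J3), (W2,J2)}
No, size 2 is not maximum

Proposed matching has size 2.
Maximum matching size for this graph: 3.

This is NOT maximum - can be improved to size 3.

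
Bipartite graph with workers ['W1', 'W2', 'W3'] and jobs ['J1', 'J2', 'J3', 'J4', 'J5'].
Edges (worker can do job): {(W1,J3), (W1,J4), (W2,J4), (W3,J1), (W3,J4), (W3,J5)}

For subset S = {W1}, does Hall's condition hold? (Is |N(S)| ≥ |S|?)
Yes: |N(S)| = 2, |S| = 1

Subset S = {W1}
Neighbors N(S) = {J3, J4}

|N(S)| = 2, |S| = 1
Hall's condition: |N(S)| ≥ |S| is satisfied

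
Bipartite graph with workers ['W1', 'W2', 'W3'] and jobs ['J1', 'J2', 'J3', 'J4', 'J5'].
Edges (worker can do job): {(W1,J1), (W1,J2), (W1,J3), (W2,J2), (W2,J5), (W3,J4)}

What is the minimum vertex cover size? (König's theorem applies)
Minimum vertex cover size = 3

By König's theorem: in bipartite graphs,
min vertex cover = max matching = 3

Maximum matching has size 3, so minimum vertex cover also has size 3.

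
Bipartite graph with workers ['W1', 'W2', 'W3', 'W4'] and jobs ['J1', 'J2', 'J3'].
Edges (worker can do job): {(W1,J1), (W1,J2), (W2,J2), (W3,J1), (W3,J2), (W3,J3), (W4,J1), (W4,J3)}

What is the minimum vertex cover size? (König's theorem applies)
Minimum vertex cover size = 3

By König's theorem: in bipartite graphs,
min vertex cover = max matching = 3

Maximum matching has size 3, so minimum vertex cover also has size 3.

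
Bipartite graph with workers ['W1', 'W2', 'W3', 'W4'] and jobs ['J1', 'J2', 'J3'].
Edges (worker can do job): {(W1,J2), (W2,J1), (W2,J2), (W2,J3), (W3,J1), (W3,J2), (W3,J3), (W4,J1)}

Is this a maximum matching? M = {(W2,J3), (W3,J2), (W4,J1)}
Yes, size 3 is maximum

Proposed matching has size 3.
Maximum matching size for this graph: 3.

This is a maximum matching.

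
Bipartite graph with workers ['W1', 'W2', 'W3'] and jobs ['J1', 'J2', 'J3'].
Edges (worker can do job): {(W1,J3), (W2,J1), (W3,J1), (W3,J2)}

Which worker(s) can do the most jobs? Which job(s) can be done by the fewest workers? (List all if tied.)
Most versatile: W3 (2 jobs); Least covered: J2, J3 (1 workers)

Worker degrees (jobs they can do): W1:1, W2:1, W3:2
Job degrees (workers who can do it): J1:2, J2:1, J3:1

Maximum worker degree is 2, achieved by: W3
Minimum job degree is 1, achieved by: J2, J3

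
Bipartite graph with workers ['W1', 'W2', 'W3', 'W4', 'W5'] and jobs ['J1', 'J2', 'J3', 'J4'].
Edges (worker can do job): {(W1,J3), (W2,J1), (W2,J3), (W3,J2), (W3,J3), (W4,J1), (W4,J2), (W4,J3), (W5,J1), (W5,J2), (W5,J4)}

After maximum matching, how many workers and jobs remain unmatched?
Unmatched: 1 workers, 0 jobs

Maximum matching size: 4
Workers: 5 total, 4 matched, 1 unmatched
Jobs: 4 total, 4 matched, 0 unmatched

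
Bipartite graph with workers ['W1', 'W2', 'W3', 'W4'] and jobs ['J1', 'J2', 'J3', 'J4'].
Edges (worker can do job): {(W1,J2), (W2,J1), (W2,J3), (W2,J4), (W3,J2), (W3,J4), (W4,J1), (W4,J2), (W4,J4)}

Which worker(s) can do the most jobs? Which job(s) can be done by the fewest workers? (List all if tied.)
Most versatile: W2, W4 (3 jobs); Least covered: J3 (1 workers)

Worker degrees (jobs they can do): W1:1, W2:3, W3:2, W4:3
Job degrees (workers who can do it): J1:2, J2:3, J3:1, J4:3

Maximum worker degree is 3, achieved by: W2, W4
Minimum job degree is 1, achieved by: J3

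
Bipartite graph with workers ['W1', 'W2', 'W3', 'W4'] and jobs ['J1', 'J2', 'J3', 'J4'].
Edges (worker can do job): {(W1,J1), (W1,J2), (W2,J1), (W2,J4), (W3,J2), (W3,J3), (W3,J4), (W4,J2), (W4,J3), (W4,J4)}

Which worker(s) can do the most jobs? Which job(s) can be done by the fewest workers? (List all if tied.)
Most versatile: W3, W4 (3 jobs); Least covered: J1, J3 (2 workers)

Worker degrees (jobs they can do): W1:2, W2:2, W3:3, W4:3
Job degrees (workers who can do it): J1:2, J2:3, J3:2, J4:3

Maximum worker degree is 3, achieved by: W3, W4
Minimum job degree is 2, achieved by: J1, J3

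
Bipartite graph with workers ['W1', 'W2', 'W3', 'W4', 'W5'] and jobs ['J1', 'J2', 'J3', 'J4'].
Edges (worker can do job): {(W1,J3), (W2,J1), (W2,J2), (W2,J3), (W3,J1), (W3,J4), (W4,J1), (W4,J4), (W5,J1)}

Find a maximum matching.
Matching: {(W1,J3), (W2,J2), (W3,J4), (W5,J1)}

Maximum matching (size 4):
  W1 → J3
  W2 → J2
  W3 → J4
  W5 → J1

Each worker is assigned to at most one job, and each job to at most one worker.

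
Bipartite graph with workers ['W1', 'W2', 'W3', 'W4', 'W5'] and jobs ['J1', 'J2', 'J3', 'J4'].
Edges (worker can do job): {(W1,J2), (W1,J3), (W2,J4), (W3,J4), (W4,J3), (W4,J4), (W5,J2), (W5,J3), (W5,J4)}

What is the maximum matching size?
Maximum matching size = 3

Maximum matching: {(W3,J4), (W4,J3), (W5,J2)}
Size: 3

This assigns 3 workers to 3 distinct jobs.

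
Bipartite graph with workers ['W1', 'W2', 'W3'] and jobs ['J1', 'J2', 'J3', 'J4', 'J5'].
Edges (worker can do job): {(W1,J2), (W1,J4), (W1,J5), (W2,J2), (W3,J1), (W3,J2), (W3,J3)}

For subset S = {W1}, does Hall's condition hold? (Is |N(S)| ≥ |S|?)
Yes: |N(S)| = 3, |S| = 1

Subset S = {W1}
Neighbors N(S) = {J2, J4, J5}

|N(S)| = 3, |S| = 1
Hall's condition: |N(S)| ≥ |S| is satisfied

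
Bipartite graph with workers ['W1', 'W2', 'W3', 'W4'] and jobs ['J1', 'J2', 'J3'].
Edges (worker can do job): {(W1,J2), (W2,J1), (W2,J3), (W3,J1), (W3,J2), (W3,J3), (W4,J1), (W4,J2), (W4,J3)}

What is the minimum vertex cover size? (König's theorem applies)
Minimum vertex cover size = 3

By König's theorem: in bipartite graphs,
min vertex cover = max matching = 3

Maximum matching has size 3, so minimum vertex cover also has size 3.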